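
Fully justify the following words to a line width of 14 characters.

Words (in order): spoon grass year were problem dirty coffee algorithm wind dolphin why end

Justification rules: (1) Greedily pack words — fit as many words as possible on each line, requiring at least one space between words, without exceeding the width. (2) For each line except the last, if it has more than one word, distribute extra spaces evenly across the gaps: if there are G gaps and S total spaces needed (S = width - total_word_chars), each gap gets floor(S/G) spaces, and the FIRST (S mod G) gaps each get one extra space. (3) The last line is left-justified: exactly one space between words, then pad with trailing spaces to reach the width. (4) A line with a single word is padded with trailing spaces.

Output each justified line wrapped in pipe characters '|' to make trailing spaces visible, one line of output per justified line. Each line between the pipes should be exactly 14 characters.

Line 1: ['spoon', 'grass'] (min_width=11, slack=3)
Line 2: ['year', 'were'] (min_width=9, slack=5)
Line 3: ['problem', 'dirty'] (min_width=13, slack=1)
Line 4: ['coffee'] (min_width=6, slack=8)
Line 5: ['algorithm', 'wind'] (min_width=14, slack=0)
Line 6: ['dolphin', 'why'] (min_width=11, slack=3)
Line 7: ['end'] (min_width=3, slack=11)

Answer: |spoon    grass|
|year      were|
|problem  dirty|
|coffee        |
|algorithm wind|
|dolphin    why|
|end           |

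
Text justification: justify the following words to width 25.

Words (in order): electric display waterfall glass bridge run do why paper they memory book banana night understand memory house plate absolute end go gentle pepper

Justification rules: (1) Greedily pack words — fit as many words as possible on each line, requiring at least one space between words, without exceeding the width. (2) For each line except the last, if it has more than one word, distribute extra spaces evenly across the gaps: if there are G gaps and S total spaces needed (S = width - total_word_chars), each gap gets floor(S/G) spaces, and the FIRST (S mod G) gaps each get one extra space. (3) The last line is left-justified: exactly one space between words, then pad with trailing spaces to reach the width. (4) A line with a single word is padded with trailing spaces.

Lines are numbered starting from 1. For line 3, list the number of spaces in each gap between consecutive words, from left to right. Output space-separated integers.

Line 1: ['electric', 'display'] (min_width=16, slack=9)
Line 2: ['waterfall', 'glass', 'bridge'] (min_width=22, slack=3)
Line 3: ['run', 'do', 'why', 'paper', 'they'] (min_width=21, slack=4)
Line 4: ['memory', 'book', 'banana', 'night'] (min_width=24, slack=1)
Line 5: ['understand', 'memory', 'house'] (min_width=23, slack=2)
Line 6: ['plate', 'absolute', 'end', 'go'] (min_width=21, slack=4)
Line 7: ['gentle', 'pepper'] (min_width=13, slack=12)

Answer: 2 2 2 2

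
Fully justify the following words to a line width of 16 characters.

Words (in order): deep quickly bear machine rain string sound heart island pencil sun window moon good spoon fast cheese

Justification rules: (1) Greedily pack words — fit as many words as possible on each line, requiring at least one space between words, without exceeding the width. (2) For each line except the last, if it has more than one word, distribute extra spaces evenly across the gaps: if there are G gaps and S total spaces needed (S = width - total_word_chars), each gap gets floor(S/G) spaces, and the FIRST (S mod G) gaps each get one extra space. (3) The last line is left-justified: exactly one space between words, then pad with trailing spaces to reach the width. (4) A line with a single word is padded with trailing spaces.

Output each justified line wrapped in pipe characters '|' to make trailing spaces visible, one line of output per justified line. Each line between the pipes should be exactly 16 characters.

Answer: |deep     quickly|
|bear     machine|
|rain      string|
|sound      heart|
|island    pencil|
|sun  window moon|
|good  spoon fast|
|cheese          |

Derivation:
Line 1: ['deep', 'quickly'] (min_width=12, slack=4)
Line 2: ['bear', 'machine'] (min_width=12, slack=4)
Line 3: ['rain', 'string'] (min_width=11, slack=5)
Line 4: ['sound', 'heart'] (min_width=11, slack=5)
Line 5: ['island', 'pencil'] (min_width=13, slack=3)
Line 6: ['sun', 'window', 'moon'] (min_width=15, slack=1)
Line 7: ['good', 'spoon', 'fast'] (min_width=15, slack=1)
Line 8: ['cheese'] (min_width=6, slack=10)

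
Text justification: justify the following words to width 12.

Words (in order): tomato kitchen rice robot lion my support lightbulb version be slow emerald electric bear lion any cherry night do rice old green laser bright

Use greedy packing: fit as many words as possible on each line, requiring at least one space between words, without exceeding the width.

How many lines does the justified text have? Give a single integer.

Line 1: ['tomato'] (min_width=6, slack=6)
Line 2: ['kitchen', 'rice'] (min_width=12, slack=0)
Line 3: ['robot', 'lion'] (min_width=10, slack=2)
Line 4: ['my', 'support'] (min_width=10, slack=2)
Line 5: ['lightbulb'] (min_width=9, slack=3)
Line 6: ['version', 'be'] (min_width=10, slack=2)
Line 7: ['slow', 'emerald'] (min_width=12, slack=0)
Line 8: ['electric'] (min_width=8, slack=4)
Line 9: ['bear', 'lion'] (min_width=9, slack=3)
Line 10: ['any', 'cherry'] (min_width=10, slack=2)
Line 11: ['night', 'do'] (min_width=8, slack=4)
Line 12: ['rice', 'old'] (min_width=8, slack=4)
Line 13: ['green', 'laser'] (min_width=11, slack=1)
Line 14: ['bright'] (min_width=6, slack=6)
Total lines: 14

Answer: 14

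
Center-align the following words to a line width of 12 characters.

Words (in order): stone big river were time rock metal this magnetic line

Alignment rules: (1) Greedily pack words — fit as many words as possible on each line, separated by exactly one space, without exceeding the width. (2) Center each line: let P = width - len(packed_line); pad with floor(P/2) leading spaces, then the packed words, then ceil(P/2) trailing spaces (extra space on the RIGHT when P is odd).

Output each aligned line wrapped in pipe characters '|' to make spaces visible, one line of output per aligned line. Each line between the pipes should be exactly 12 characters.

Line 1: ['stone', 'big'] (min_width=9, slack=3)
Line 2: ['river', 'were'] (min_width=10, slack=2)
Line 3: ['time', 'rock'] (min_width=9, slack=3)
Line 4: ['metal', 'this'] (min_width=10, slack=2)
Line 5: ['magnetic'] (min_width=8, slack=4)
Line 6: ['line'] (min_width=4, slack=8)

Answer: | stone big  |
| river were |
| time rock  |
| metal this |
|  magnetic  |
|    line    |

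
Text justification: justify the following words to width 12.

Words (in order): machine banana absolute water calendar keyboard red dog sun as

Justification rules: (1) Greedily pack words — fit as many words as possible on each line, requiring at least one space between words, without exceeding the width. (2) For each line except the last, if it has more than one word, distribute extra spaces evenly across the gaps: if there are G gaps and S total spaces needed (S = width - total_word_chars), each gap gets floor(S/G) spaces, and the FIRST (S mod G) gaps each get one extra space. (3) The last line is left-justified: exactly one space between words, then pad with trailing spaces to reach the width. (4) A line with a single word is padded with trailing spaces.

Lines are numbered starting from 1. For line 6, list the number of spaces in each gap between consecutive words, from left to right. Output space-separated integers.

Answer: 1

Derivation:
Line 1: ['machine'] (min_width=7, slack=5)
Line 2: ['banana'] (min_width=6, slack=6)
Line 3: ['absolute'] (min_width=8, slack=4)
Line 4: ['water'] (min_width=5, slack=7)
Line 5: ['calendar'] (min_width=8, slack=4)
Line 6: ['keyboard', 'red'] (min_width=12, slack=0)
Line 7: ['dog', 'sun', 'as'] (min_width=10, slack=2)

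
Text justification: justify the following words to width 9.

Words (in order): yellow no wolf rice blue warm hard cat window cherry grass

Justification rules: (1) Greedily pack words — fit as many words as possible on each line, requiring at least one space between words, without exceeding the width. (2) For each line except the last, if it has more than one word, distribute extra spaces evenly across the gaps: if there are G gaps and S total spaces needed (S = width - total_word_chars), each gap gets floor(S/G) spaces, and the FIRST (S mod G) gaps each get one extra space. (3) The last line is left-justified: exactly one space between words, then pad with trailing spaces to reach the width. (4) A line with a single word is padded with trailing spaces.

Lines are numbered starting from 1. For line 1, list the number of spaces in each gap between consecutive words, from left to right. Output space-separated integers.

Line 1: ['yellow', 'no'] (min_width=9, slack=0)
Line 2: ['wolf', 'rice'] (min_width=9, slack=0)
Line 3: ['blue', 'warm'] (min_width=9, slack=0)
Line 4: ['hard', 'cat'] (min_width=8, slack=1)
Line 5: ['window'] (min_width=6, slack=3)
Line 6: ['cherry'] (min_width=6, slack=3)
Line 7: ['grass'] (min_width=5, slack=4)

Answer: 1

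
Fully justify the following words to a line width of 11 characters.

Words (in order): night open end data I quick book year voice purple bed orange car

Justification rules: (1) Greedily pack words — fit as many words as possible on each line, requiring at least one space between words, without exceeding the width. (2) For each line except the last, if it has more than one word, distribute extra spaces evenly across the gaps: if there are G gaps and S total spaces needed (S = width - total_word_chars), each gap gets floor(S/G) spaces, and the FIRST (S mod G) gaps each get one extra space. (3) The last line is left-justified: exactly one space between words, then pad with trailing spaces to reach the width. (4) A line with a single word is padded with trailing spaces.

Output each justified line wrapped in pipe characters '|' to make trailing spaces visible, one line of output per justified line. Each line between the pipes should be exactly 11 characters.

Line 1: ['night', 'open'] (min_width=10, slack=1)
Line 2: ['end', 'data', 'I'] (min_width=10, slack=1)
Line 3: ['quick', 'book'] (min_width=10, slack=1)
Line 4: ['year', 'voice'] (min_width=10, slack=1)
Line 5: ['purple', 'bed'] (min_width=10, slack=1)
Line 6: ['orange', 'car'] (min_width=10, slack=1)

Answer: |night  open|
|end  data I|
|quick  book|
|year  voice|
|purple  bed|
|orange car |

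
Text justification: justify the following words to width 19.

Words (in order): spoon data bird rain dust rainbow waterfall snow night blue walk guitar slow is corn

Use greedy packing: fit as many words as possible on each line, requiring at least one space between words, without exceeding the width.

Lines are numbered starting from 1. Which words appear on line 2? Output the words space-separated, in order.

Answer: rain dust rainbow

Derivation:
Line 1: ['spoon', 'data', 'bird'] (min_width=15, slack=4)
Line 2: ['rain', 'dust', 'rainbow'] (min_width=17, slack=2)
Line 3: ['waterfall', 'snow'] (min_width=14, slack=5)
Line 4: ['night', 'blue', 'walk'] (min_width=15, slack=4)
Line 5: ['guitar', 'slow', 'is', 'corn'] (min_width=19, slack=0)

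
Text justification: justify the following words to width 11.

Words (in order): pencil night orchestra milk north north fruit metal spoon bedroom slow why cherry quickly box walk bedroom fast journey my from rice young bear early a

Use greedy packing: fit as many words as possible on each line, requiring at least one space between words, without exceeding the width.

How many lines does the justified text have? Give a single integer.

Line 1: ['pencil'] (min_width=6, slack=5)
Line 2: ['night'] (min_width=5, slack=6)
Line 3: ['orchestra'] (min_width=9, slack=2)
Line 4: ['milk', 'north'] (min_width=10, slack=1)
Line 5: ['north', 'fruit'] (min_width=11, slack=0)
Line 6: ['metal', 'spoon'] (min_width=11, slack=0)
Line 7: ['bedroom'] (min_width=7, slack=4)
Line 8: ['slow', 'why'] (min_width=8, slack=3)
Line 9: ['cherry'] (min_width=6, slack=5)
Line 10: ['quickly', 'box'] (min_width=11, slack=0)
Line 11: ['walk'] (min_width=4, slack=7)
Line 12: ['bedroom'] (min_width=7, slack=4)
Line 13: ['fast'] (min_width=4, slack=7)
Line 14: ['journey', 'my'] (min_width=10, slack=1)
Line 15: ['from', 'rice'] (min_width=9, slack=2)
Line 16: ['young', 'bear'] (min_width=10, slack=1)
Line 17: ['early', 'a'] (min_width=7, slack=4)
Total lines: 17

Answer: 17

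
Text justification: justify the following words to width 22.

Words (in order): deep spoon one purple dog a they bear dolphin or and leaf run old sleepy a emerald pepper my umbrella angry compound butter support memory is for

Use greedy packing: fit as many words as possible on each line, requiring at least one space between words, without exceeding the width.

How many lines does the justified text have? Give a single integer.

Line 1: ['deep', 'spoon', 'one', 'purple'] (min_width=21, slack=1)
Line 2: ['dog', 'a', 'they', 'bear'] (min_width=15, slack=7)
Line 3: ['dolphin', 'or', 'and', 'leaf'] (min_width=19, slack=3)
Line 4: ['run', 'old', 'sleepy', 'a'] (min_width=16, slack=6)
Line 5: ['emerald', 'pepper', 'my'] (min_width=17, slack=5)
Line 6: ['umbrella', 'angry'] (min_width=14, slack=8)
Line 7: ['compound', 'butter'] (min_width=15, slack=7)
Line 8: ['support', 'memory', 'is', 'for'] (min_width=21, slack=1)
Total lines: 8

Answer: 8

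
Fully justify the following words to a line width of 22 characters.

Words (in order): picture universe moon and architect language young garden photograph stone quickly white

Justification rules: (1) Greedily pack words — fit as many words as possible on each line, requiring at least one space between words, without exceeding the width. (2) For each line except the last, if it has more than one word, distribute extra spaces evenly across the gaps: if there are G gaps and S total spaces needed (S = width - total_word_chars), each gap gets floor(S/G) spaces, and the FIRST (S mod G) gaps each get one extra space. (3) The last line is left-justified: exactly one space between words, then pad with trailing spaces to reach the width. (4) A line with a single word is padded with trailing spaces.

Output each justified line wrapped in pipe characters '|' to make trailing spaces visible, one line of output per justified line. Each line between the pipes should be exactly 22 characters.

Line 1: ['picture', 'universe', 'moon'] (min_width=21, slack=1)
Line 2: ['and', 'architect', 'language'] (min_width=22, slack=0)
Line 3: ['young', 'garden'] (min_width=12, slack=10)
Line 4: ['photograph', 'stone'] (min_width=16, slack=6)
Line 5: ['quickly', 'white'] (min_width=13, slack=9)

Answer: |picture  universe moon|
|and architect language|
|young           garden|
|photograph       stone|
|quickly white         |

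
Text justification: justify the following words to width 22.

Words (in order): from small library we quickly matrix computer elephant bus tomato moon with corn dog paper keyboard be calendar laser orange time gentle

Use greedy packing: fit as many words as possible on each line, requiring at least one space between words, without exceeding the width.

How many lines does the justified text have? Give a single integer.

Answer: 7

Derivation:
Line 1: ['from', 'small', 'library', 'we'] (min_width=21, slack=1)
Line 2: ['quickly', 'matrix'] (min_width=14, slack=8)
Line 3: ['computer', 'elephant', 'bus'] (min_width=21, slack=1)
Line 4: ['tomato', 'moon', 'with', 'corn'] (min_width=21, slack=1)
Line 5: ['dog', 'paper', 'keyboard', 'be'] (min_width=21, slack=1)
Line 6: ['calendar', 'laser', 'orange'] (min_width=21, slack=1)
Line 7: ['time', 'gentle'] (min_width=11, slack=11)
Total lines: 7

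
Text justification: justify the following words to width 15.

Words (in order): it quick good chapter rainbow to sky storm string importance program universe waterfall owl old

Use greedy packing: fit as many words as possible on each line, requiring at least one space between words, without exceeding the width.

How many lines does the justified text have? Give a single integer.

Answer: 9

Derivation:
Line 1: ['it', 'quick', 'good'] (min_width=13, slack=2)
Line 2: ['chapter', 'rainbow'] (min_width=15, slack=0)
Line 3: ['to', 'sky', 'storm'] (min_width=12, slack=3)
Line 4: ['string'] (min_width=6, slack=9)
Line 5: ['importance'] (min_width=10, slack=5)
Line 6: ['program'] (min_width=7, slack=8)
Line 7: ['universe'] (min_width=8, slack=7)
Line 8: ['waterfall', 'owl'] (min_width=13, slack=2)
Line 9: ['old'] (min_width=3, slack=12)
Total lines: 9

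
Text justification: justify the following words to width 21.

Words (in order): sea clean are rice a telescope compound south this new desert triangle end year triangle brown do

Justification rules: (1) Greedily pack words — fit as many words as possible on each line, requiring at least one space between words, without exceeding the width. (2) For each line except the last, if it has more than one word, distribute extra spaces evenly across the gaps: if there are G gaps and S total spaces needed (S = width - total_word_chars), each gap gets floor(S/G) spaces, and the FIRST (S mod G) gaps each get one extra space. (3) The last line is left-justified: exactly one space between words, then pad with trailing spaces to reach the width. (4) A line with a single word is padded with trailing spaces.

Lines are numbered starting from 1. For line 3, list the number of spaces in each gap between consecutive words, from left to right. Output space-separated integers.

Line 1: ['sea', 'clean', 'are', 'rice', 'a'] (min_width=20, slack=1)
Line 2: ['telescope', 'compound'] (min_width=18, slack=3)
Line 3: ['south', 'this', 'new', 'desert'] (min_width=21, slack=0)
Line 4: ['triangle', 'end', 'year'] (min_width=17, slack=4)
Line 5: ['triangle', 'brown', 'do'] (min_width=17, slack=4)

Answer: 1 1 1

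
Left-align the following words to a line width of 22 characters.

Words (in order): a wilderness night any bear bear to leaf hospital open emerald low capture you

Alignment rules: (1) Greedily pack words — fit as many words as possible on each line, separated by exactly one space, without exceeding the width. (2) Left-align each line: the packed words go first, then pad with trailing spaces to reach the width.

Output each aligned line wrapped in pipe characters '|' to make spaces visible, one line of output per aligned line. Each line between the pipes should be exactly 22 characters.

Answer: |a wilderness night any|
|bear bear to leaf     |
|hospital open emerald |
|low capture you       |

Derivation:
Line 1: ['a', 'wilderness', 'night', 'any'] (min_width=22, slack=0)
Line 2: ['bear', 'bear', 'to', 'leaf'] (min_width=17, slack=5)
Line 3: ['hospital', 'open', 'emerald'] (min_width=21, slack=1)
Line 4: ['low', 'capture', 'you'] (min_width=15, slack=7)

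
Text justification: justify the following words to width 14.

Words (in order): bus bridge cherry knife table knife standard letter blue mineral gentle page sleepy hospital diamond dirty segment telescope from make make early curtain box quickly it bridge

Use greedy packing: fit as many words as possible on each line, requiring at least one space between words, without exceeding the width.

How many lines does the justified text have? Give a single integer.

Answer: 15

Derivation:
Line 1: ['bus', 'bridge'] (min_width=10, slack=4)
Line 2: ['cherry', 'knife'] (min_width=12, slack=2)
Line 3: ['table', 'knife'] (min_width=11, slack=3)
Line 4: ['standard'] (min_width=8, slack=6)
Line 5: ['letter', 'blue'] (min_width=11, slack=3)
Line 6: ['mineral', 'gentle'] (min_width=14, slack=0)
Line 7: ['page', 'sleepy'] (min_width=11, slack=3)
Line 8: ['hospital'] (min_width=8, slack=6)
Line 9: ['diamond', 'dirty'] (min_width=13, slack=1)
Line 10: ['segment'] (min_width=7, slack=7)
Line 11: ['telescope', 'from'] (min_width=14, slack=0)
Line 12: ['make', 'make'] (min_width=9, slack=5)
Line 13: ['early', 'curtain'] (min_width=13, slack=1)
Line 14: ['box', 'quickly', 'it'] (min_width=14, slack=0)
Line 15: ['bridge'] (min_width=6, slack=8)
Total lines: 15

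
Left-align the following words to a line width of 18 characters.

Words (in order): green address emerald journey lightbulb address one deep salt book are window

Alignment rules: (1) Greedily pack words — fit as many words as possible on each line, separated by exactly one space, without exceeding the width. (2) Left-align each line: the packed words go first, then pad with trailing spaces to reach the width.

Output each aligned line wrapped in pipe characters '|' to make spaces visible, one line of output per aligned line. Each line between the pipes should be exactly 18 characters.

Line 1: ['green', 'address'] (min_width=13, slack=5)
Line 2: ['emerald', 'journey'] (min_width=15, slack=3)
Line 3: ['lightbulb', 'address'] (min_width=17, slack=1)
Line 4: ['one', 'deep', 'salt', 'book'] (min_width=18, slack=0)
Line 5: ['are', 'window'] (min_width=10, slack=8)

Answer: |green address     |
|emerald journey   |
|lightbulb address |
|one deep salt book|
|are window        |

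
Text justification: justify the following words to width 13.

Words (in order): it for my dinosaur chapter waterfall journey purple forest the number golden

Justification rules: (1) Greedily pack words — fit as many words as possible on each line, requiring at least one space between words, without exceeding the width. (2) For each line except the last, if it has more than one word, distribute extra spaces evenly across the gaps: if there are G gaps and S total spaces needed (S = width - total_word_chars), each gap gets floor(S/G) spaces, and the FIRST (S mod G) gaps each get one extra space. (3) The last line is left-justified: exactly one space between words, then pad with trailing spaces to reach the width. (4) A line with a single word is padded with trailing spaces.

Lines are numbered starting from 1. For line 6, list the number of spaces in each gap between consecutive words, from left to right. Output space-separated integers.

Answer: 1

Derivation:
Line 1: ['it', 'for', 'my'] (min_width=9, slack=4)
Line 2: ['dinosaur'] (min_width=8, slack=5)
Line 3: ['chapter'] (min_width=7, slack=6)
Line 4: ['waterfall'] (min_width=9, slack=4)
Line 5: ['journey'] (min_width=7, slack=6)
Line 6: ['purple', 'forest'] (min_width=13, slack=0)
Line 7: ['the', 'number'] (min_width=10, slack=3)
Line 8: ['golden'] (min_width=6, slack=7)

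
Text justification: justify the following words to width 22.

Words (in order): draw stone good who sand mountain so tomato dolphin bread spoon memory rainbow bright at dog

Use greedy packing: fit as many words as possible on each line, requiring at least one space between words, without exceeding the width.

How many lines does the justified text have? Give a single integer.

Answer: 5

Derivation:
Line 1: ['draw', 'stone', 'good', 'who'] (min_width=19, slack=3)
Line 2: ['sand', 'mountain', 'so'] (min_width=16, slack=6)
Line 3: ['tomato', 'dolphin', 'bread'] (min_width=20, slack=2)
Line 4: ['spoon', 'memory', 'rainbow'] (min_width=20, slack=2)
Line 5: ['bright', 'at', 'dog'] (min_width=13, slack=9)
Total lines: 5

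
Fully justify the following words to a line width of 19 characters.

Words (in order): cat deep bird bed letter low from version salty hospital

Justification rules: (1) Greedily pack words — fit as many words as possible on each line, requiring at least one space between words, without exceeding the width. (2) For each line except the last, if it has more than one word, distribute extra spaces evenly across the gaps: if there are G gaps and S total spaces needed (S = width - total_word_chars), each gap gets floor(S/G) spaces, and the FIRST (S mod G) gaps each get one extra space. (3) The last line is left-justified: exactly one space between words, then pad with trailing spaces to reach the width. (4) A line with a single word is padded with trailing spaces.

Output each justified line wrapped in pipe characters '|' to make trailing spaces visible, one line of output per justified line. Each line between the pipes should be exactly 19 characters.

Answer: |cat  deep  bird bed|
|letter   low   from|
|version       salty|
|hospital           |

Derivation:
Line 1: ['cat', 'deep', 'bird', 'bed'] (min_width=17, slack=2)
Line 2: ['letter', 'low', 'from'] (min_width=15, slack=4)
Line 3: ['version', 'salty'] (min_width=13, slack=6)
Line 4: ['hospital'] (min_width=8, slack=11)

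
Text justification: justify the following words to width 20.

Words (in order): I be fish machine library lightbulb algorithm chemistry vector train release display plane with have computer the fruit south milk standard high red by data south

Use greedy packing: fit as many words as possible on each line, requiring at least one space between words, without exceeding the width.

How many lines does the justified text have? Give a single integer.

Answer: 9

Derivation:
Line 1: ['I', 'be', 'fish', 'machine'] (min_width=17, slack=3)
Line 2: ['library', 'lightbulb'] (min_width=17, slack=3)
Line 3: ['algorithm', 'chemistry'] (min_width=19, slack=1)
Line 4: ['vector', 'train', 'release'] (min_width=20, slack=0)
Line 5: ['display', 'plane', 'with'] (min_width=18, slack=2)
Line 6: ['have', 'computer', 'the'] (min_width=17, slack=3)
Line 7: ['fruit', 'south', 'milk'] (min_width=16, slack=4)
Line 8: ['standard', 'high', 'red', 'by'] (min_width=20, slack=0)
Line 9: ['data', 'south'] (min_width=10, slack=10)
Total lines: 9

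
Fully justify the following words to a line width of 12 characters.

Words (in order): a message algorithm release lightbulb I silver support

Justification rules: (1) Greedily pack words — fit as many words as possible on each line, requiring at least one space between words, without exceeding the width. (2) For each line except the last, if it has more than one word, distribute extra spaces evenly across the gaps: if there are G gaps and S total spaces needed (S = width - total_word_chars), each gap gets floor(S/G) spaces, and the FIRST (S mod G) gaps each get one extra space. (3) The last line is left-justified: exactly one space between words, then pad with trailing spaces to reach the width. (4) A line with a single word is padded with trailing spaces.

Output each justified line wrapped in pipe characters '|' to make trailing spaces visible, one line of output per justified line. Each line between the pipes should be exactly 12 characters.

Line 1: ['a', 'message'] (min_width=9, slack=3)
Line 2: ['algorithm'] (min_width=9, slack=3)
Line 3: ['release'] (min_width=7, slack=5)
Line 4: ['lightbulb', 'I'] (min_width=11, slack=1)
Line 5: ['silver'] (min_width=6, slack=6)
Line 6: ['support'] (min_width=7, slack=5)

Answer: |a    message|
|algorithm   |
|release     |
|lightbulb  I|
|silver      |
|support     |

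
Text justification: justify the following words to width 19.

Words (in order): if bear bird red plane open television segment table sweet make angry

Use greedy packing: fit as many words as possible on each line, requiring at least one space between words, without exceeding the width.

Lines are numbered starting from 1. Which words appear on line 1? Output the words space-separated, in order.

Answer: if bear bird red

Derivation:
Line 1: ['if', 'bear', 'bird', 'red'] (min_width=16, slack=3)
Line 2: ['plane', 'open'] (min_width=10, slack=9)
Line 3: ['television', 'segment'] (min_width=18, slack=1)
Line 4: ['table', 'sweet', 'make'] (min_width=16, slack=3)
Line 5: ['angry'] (min_width=5, slack=14)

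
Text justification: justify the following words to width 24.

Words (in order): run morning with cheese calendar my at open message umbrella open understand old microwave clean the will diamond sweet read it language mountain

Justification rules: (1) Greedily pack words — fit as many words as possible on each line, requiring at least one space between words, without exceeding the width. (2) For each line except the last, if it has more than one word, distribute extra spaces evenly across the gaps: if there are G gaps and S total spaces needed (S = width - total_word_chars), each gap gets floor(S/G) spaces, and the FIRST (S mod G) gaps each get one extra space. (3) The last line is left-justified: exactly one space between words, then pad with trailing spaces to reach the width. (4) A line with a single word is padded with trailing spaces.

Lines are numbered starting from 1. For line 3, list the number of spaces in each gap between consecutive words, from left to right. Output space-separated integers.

Answer: 3 2

Derivation:
Line 1: ['run', 'morning', 'with', 'cheese'] (min_width=23, slack=1)
Line 2: ['calendar', 'my', 'at', 'open'] (min_width=19, slack=5)
Line 3: ['message', 'umbrella', 'open'] (min_width=21, slack=3)
Line 4: ['understand', 'old', 'microwave'] (min_width=24, slack=0)
Line 5: ['clean', 'the', 'will', 'diamond'] (min_width=22, slack=2)
Line 6: ['sweet', 'read', 'it', 'language'] (min_width=22, slack=2)
Line 7: ['mountain'] (min_width=8, slack=16)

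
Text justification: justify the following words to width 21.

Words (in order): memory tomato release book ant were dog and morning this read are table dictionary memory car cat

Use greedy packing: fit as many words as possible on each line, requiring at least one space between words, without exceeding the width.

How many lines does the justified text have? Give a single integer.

Line 1: ['memory', 'tomato', 'release'] (min_width=21, slack=0)
Line 2: ['book', 'ant', 'were', 'dog', 'and'] (min_width=21, slack=0)
Line 3: ['morning', 'this', 'read', 'are'] (min_width=21, slack=0)
Line 4: ['table', 'dictionary'] (min_width=16, slack=5)
Line 5: ['memory', 'car', 'cat'] (min_width=14, slack=7)
Total lines: 5

Answer: 5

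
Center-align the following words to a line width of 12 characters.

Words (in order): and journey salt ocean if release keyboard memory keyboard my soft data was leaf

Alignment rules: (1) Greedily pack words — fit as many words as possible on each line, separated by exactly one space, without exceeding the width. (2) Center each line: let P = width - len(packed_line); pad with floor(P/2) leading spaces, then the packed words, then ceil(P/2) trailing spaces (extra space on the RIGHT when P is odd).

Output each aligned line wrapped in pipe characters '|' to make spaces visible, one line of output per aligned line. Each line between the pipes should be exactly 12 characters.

Answer: |and journey |
| salt ocean |
| if release |
|  keyboard  |
|   memory   |
|keyboard my |
| soft data  |
|  was leaf  |

Derivation:
Line 1: ['and', 'journey'] (min_width=11, slack=1)
Line 2: ['salt', 'ocean'] (min_width=10, slack=2)
Line 3: ['if', 'release'] (min_width=10, slack=2)
Line 4: ['keyboard'] (min_width=8, slack=4)
Line 5: ['memory'] (min_width=6, slack=6)
Line 6: ['keyboard', 'my'] (min_width=11, slack=1)
Line 7: ['soft', 'data'] (min_width=9, slack=3)
Line 8: ['was', 'leaf'] (min_width=8, slack=4)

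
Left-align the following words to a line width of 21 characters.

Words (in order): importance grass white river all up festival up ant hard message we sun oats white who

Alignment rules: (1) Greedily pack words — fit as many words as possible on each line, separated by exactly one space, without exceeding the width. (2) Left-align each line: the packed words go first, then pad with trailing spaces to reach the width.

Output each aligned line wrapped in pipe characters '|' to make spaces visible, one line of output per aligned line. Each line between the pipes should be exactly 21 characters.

Line 1: ['importance', 'grass'] (min_width=16, slack=5)
Line 2: ['white', 'river', 'all', 'up'] (min_width=18, slack=3)
Line 3: ['festival', 'up', 'ant', 'hard'] (min_width=20, slack=1)
Line 4: ['message', 'we', 'sun', 'oats'] (min_width=19, slack=2)
Line 5: ['white', 'who'] (min_width=9, slack=12)

Answer: |importance grass     |
|white river all up   |
|festival up ant hard |
|message we sun oats  |
|white who            |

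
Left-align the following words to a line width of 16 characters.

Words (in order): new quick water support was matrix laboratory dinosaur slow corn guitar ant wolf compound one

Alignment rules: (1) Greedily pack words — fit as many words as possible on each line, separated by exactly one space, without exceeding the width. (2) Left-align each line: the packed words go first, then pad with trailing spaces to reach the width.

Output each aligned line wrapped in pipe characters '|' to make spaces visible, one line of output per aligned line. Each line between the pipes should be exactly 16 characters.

Answer: |new quick water |
|support was     |
|matrix          |
|laboratory      |
|dinosaur slow   |
|corn guitar ant |
|wolf compound   |
|one             |

Derivation:
Line 1: ['new', 'quick', 'water'] (min_width=15, slack=1)
Line 2: ['support', 'was'] (min_width=11, slack=5)
Line 3: ['matrix'] (min_width=6, slack=10)
Line 4: ['laboratory'] (min_width=10, slack=6)
Line 5: ['dinosaur', 'slow'] (min_width=13, slack=3)
Line 6: ['corn', 'guitar', 'ant'] (min_width=15, slack=1)
Line 7: ['wolf', 'compound'] (min_width=13, slack=3)
Line 8: ['one'] (min_width=3, slack=13)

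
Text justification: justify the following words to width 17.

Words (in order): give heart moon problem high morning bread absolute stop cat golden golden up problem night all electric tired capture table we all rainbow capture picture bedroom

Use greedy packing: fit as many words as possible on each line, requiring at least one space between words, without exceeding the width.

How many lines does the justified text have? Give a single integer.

Answer: 11

Derivation:
Line 1: ['give', 'heart', 'moon'] (min_width=15, slack=2)
Line 2: ['problem', 'high'] (min_width=12, slack=5)
Line 3: ['morning', 'bread'] (min_width=13, slack=4)
Line 4: ['absolute', 'stop', 'cat'] (min_width=17, slack=0)
Line 5: ['golden', 'golden', 'up'] (min_width=16, slack=1)
Line 6: ['problem', 'night', 'all'] (min_width=17, slack=0)
Line 7: ['electric', 'tired'] (min_width=14, slack=3)
Line 8: ['capture', 'table', 'we'] (min_width=16, slack=1)
Line 9: ['all', 'rainbow'] (min_width=11, slack=6)
Line 10: ['capture', 'picture'] (min_width=15, slack=2)
Line 11: ['bedroom'] (min_width=7, slack=10)
Total lines: 11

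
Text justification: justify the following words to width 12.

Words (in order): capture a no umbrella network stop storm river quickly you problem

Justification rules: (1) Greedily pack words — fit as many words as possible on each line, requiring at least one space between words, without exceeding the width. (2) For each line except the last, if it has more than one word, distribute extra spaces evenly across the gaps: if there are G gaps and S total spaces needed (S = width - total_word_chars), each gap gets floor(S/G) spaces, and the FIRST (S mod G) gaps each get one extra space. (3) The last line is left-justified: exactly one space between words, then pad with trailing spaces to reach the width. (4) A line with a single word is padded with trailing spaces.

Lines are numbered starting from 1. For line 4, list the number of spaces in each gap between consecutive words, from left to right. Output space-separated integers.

Line 1: ['capture', 'a', 'no'] (min_width=12, slack=0)
Line 2: ['umbrella'] (min_width=8, slack=4)
Line 3: ['network', 'stop'] (min_width=12, slack=0)
Line 4: ['storm', 'river'] (min_width=11, slack=1)
Line 5: ['quickly', 'you'] (min_width=11, slack=1)
Line 6: ['problem'] (min_width=7, slack=5)

Answer: 2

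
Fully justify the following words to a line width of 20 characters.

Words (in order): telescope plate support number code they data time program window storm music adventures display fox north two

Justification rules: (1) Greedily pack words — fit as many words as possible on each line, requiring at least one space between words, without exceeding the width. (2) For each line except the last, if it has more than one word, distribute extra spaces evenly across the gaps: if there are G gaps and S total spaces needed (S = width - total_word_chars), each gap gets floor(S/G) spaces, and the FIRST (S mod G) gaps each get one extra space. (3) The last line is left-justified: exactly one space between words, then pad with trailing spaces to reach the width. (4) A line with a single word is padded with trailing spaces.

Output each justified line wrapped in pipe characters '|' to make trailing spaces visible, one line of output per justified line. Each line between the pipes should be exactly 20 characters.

Line 1: ['telescope', 'plate'] (min_width=15, slack=5)
Line 2: ['support', 'number', 'code'] (min_width=19, slack=1)
Line 3: ['they', 'data', 'time'] (min_width=14, slack=6)
Line 4: ['program', 'window', 'storm'] (min_width=20, slack=0)
Line 5: ['music', 'adventures'] (min_width=16, slack=4)
Line 6: ['display', 'fox', 'north'] (min_width=17, slack=3)
Line 7: ['two'] (min_width=3, slack=17)

Answer: |telescope      plate|
|support  number code|
|they    data    time|
|program window storm|
|music     adventures|
|display   fox  north|
|two                 |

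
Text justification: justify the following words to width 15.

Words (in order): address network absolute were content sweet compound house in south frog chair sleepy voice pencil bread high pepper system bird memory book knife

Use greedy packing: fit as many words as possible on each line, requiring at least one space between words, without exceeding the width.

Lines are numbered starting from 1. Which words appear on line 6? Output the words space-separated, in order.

Line 1: ['address', 'network'] (min_width=15, slack=0)
Line 2: ['absolute', 'were'] (min_width=13, slack=2)
Line 3: ['content', 'sweet'] (min_width=13, slack=2)
Line 4: ['compound', 'house'] (min_width=14, slack=1)
Line 5: ['in', 'south', 'frog'] (min_width=13, slack=2)
Line 6: ['chair', 'sleepy'] (min_width=12, slack=3)
Line 7: ['voice', 'pencil'] (min_width=12, slack=3)
Line 8: ['bread', 'high'] (min_width=10, slack=5)
Line 9: ['pepper', 'system'] (min_width=13, slack=2)
Line 10: ['bird', 'memory'] (min_width=11, slack=4)
Line 11: ['book', 'knife'] (min_width=10, slack=5)

Answer: chair sleepy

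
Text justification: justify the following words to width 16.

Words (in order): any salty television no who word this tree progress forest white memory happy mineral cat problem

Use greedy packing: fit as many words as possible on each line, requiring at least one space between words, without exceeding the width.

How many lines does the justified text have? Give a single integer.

Line 1: ['any', 'salty'] (min_width=9, slack=7)
Line 2: ['television', 'no'] (min_width=13, slack=3)
Line 3: ['who', 'word', 'this'] (min_width=13, slack=3)
Line 4: ['tree', 'progress'] (min_width=13, slack=3)
Line 5: ['forest', 'white'] (min_width=12, slack=4)
Line 6: ['memory', 'happy'] (min_width=12, slack=4)
Line 7: ['mineral', 'cat'] (min_width=11, slack=5)
Line 8: ['problem'] (min_width=7, slack=9)
Total lines: 8

Answer: 8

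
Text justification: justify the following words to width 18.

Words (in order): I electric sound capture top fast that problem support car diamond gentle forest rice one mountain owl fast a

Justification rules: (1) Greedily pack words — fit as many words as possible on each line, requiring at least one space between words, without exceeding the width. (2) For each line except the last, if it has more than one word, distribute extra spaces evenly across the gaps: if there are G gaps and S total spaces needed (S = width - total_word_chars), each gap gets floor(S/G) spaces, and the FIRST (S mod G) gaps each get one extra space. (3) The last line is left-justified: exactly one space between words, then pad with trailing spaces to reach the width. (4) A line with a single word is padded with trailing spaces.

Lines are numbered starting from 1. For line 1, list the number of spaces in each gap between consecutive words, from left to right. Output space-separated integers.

Answer: 2 2

Derivation:
Line 1: ['I', 'electric', 'sound'] (min_width=16, slack=2)
Line 2: ['capture', 'top', 'fast'] (min_width=16, slack=2)
Line 3: ['that', 'problem'] (min_width=12, slack=6)
Line 4: ['support', 'car'] (min_width=11, slack=7)
Line 5: ['diamond', 'gentle'] (min_width=14, slack=4)
Line 6: ['forest', 'rice', 'one'] (min_width=15, slack=3)
Line 7: ['mountain', 'owl', 'fast'] (min_width=17, slack=1)
Line 8: ['a'] (min_width=1, slack=17)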